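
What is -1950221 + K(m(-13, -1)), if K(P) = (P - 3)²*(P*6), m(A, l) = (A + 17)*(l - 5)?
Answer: -2055197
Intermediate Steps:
m(A, l) = (-5 + l)*(17 + A) (m(A, l) = (17 + A)*(-5 + l) = (-5 + l)*(17 + A))
K(P) = 6*P*(-3 + P)² (K(P) = (-3 + P)²*(6*P) = 6*P*(-3 + P)²)
-1950221 + K(m(-13, -1)) = -1950221 + 6*(-85 - 5*(-13) + 17*(-1) - 13*(-1))*(-3 + (-85 - 5*(-13) + 17*(-1) - 13*(-1)))² = -1950221 + 6*(-85 + 65 - 17 + 13)*(-3 + (-85 + 65 - 17 + 13))² = -1950221 + 6*(-24)*(-3 - 24)² = -1950221 + 6*(-24)*(-27)² = -1950221 + 6*(-24)*729 = -1950221 - 104976 = -2055197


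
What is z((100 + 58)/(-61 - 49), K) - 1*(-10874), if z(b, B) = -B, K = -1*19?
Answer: 10893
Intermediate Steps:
K = -19
z((100 + 58)/(-61 - 49), K) - 1*(-10874) = -1*(-19) - 1*(-10874) = 19 + 10874 = 10893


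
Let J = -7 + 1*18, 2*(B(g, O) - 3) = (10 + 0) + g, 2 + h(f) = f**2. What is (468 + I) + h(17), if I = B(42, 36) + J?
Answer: 795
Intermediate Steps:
h(f) = -2 + f**2
B(g, O) = 8 + g/2 (B(g, O) = 3 + ((10 + 0) + g)/2 = 3 + (10 + g)/2 = 3 + (5 + g/2) = 8 + g/2)
J = 11 (J = -7 + 18 = 11)
I = 40 (I = (8 + (1/2)*42) + 11 = (8 + 21) + 11 = 29 + 11 = 40)
(468 + I) + h(17) = (468 + 40) + (-2 + 17**2) = 508 + (-2 + 289) = 508 + 287 = 795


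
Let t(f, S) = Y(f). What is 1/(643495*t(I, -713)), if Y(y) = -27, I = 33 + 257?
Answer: -1/17374365 ≈ -5.7556e-8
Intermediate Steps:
I = 290
t(f, S) = -27
1/(643495*t(I, -713)) = 1/(643495*(-27)) = (1/643495)*(-1/27) = -1/17374365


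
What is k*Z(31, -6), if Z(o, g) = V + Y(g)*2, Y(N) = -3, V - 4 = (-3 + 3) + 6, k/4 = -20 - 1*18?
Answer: -608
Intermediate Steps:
k = -152 (k = 4*(-20 - 1*18) = 4*(-20 - 18) = 4*(-38) = -152)
V = 10 (V = 4 + ((-3 + 3) + 6) = 4 + (0 + 6) = 4 + 6 = 10)
Z(o, g) = 4 (Z(o, g) = 10 - 3*2 = 10 - 6 = 4)
k*Z(31, -6) = -152*4 = -608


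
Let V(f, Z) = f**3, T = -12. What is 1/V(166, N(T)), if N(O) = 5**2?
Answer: 1/4574296 ≈ 2.1861e-7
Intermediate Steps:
N(O) = 25
1/V(166, N(T)) = 1/(166**3) = 1/4574296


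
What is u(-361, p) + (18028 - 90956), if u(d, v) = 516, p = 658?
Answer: -72412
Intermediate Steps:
u(-361, p) + (18028 - 90956) = 516 + (18028 - 90956) = 516 - 72928 = -72412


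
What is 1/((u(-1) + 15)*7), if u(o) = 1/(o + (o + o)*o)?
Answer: 1/112 ≈ 0.0089286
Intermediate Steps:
u(o) = 1/(o + 2*o**2) (u(o) = 1/(o + (2*o)*o) = 1/(o + 2*o**2))
1/((u(-1) + 15)*7) = 1/((1/((-1)*(1 + 2*(-1))) + 15)*7) = 1/((-1/(1 - 2) + 15)*7) = 1/((-1/(-1) + 15)*7) = 1/((-1*(-1) + 15)*7) = 1/((1 + 15)*7) = 1/(16*7) = 1/112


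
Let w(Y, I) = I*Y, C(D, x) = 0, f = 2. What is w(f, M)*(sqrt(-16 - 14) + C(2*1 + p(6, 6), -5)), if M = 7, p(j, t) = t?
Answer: 14*I*sqrt(30) ≈ 76.681*I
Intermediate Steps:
w(f, M)*(sqrt(-16 - 14) + C(2*1 + p(6, 6), -5)) = (7*2)*(sqrt(-16 - 14) + 0) = 14*(sqrt(-30) + 0) = 14*(I*sqrt(30) + 0) = 14*(I*sqrt(30)) = 14*I*sqrt(30)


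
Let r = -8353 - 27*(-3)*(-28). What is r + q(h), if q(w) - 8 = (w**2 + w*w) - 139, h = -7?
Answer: -10654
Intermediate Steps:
r = -10621 (r = -8353 + 81*(-28) = -8353 - 2268 = -10621)
q(w) = -131 + 2*w**2 (q(w) = 8 + ((w**2 + w*w) - 139) = 8 + ((w**2 + w**2) - 139) = 8 + (2*w**2 - 139) = 8 + (-139 + 2*w**2) = -131 + 2*w**2)
r + q(h) = -10621 + (-131 + 2*(-7)**2) = -10621 + (-131 + 2*49) = -10621 + (-131 + 98) = -10621 - 33 = -10654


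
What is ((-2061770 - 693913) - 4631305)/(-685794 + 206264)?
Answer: 3693494/239765 ≈ 15.405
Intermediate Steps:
((-2061770 - 693913) - 4631305)/(-685794 + 206264) = (-2755683 - 4631305)/(-479530) = -7386988*(-1/479530) = 3693494/239765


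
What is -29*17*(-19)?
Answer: 9367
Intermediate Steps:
-29*17*(-19) = -493*(-19) = 9367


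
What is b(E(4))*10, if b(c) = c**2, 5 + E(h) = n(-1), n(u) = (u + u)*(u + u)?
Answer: 10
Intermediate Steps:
n(u) = 4*u**2 (n(u) = (2*u)*(2*u) = 4*u**2)
E(h) = -1 (E(h) = -5 + 4*(-1)**2 = -5 + 4*1 = -5 + 4 = -1)
b(E(4))*10 = (-1)**2*10 = 1*10 = 10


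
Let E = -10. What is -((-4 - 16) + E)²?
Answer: -900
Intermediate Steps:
-((-4 - 16) + E)² = -((-4 - 16) - 10)² = -(-20 - 10)² = -1*(-30)² = -1*900 = -900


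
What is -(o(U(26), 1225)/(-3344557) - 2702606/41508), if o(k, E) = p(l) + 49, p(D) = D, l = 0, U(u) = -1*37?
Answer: 4519510924717/69412935978 ≈ 65.110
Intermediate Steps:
U(u) = -37
o(k, E) = 49 (o(k, E) = 0 + 49 = 49)
-(o(U(26), 1225)/(-3344557) - 2702606/41508) = -(49/(-3344557) - 2702606/41508) = -(49*(-1/3344557) - 2702606*1/41508) = -(-49/3344557 - 1351303/20754) = -1*(-4519510924717/69412935978) = 4519510924717/69412935978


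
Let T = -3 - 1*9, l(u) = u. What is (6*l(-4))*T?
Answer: 288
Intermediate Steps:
T = -12 (T = -3 - 9 = -12)
(6*l(-4))*T = (6*(-4))*(-12) = -24*(-12) = 288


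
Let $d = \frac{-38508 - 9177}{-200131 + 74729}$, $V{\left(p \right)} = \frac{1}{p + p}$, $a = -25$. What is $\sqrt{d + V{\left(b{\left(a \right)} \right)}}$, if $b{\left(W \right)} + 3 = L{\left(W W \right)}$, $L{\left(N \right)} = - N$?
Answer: $\frac{\sqrt{588349341268606}}{39376228} \approx 0.616$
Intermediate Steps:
$b{\left(W \right)} = -3 - W^{2}$ ($b{\left(W \right)} = -3 - W W = -3 - W^{2}$)
$V{\left(p \right)} = \frac{1}{2 p}$
$d = \frac{47685}{125402}$ ($d = - \frac{47685}{-125402} = \left(-47685\right) \left(- \frac{1}{125402}\right) = \frac{47685}{125402} \approx 0.38026$)
$\sqrt{d + V{\left(b{\left(a \right)} \right)}} = \sqrt{\frac{47685}{125402} + \frac{1}{2 \left(-3 - \left(-25\right)^{2}\right)}} = \sqrt{\frac{47685}{125402} + \frac{1}{2 \left(-3 - 625\right)}} = \sqrt{\frac{47685}{125402} + \frac{1}{2 \left(-628\right)}} = \sqrt{\frac{47685}{125402} + \frac{1}{2} \left(- \frac{1}{628}\right)} = \sqrt{\frac{47685}{125402} - \frac{1}{1256}} = \sqrt{\frac{29883479}{78752456}} = \frac{\sqrt{588349341268606}}{39376228}$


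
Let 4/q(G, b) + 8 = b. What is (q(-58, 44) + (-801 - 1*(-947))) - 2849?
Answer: -24326/9 ≈ -2702.9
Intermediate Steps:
q(G, b) = 4/(-8 + b)
(q(-58, 44) + (-801 - 1*(-947))) - 2849 = (4/(-8 + 44) + (-801 - 1*(-947))) - 2849 = (4/36 + (-801 + 947)) - 2849 = (4*(1/36) + 146) - 2849 = (⅑ + 146) - 2849 = 1315/9 - 2849 = -24326/9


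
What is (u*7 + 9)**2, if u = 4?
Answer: 1369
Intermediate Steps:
(u*7 + 9)**2 = (4*7 + 9)**2 = (28 + 9)**2 = 37**2 = 1369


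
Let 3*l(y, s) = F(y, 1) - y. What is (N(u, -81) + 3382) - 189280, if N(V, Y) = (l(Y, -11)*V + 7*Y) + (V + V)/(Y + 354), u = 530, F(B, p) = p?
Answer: -15649675/91 ≈ -1.7197e+5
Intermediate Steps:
l(y, s) = 1/3 - y/3 (l(y, s) = (1 - y)/3 = 1/3 - y/3)
N(V, Y) = 7*Y + V*(1/3 - Y/3) + 2*V/(354 + Y) (N(V, Y) = ((1/3 - Y/3)*V + 7*Y) + (V + V)/(Y + 354) = (V*(1/3 - Y/3) + 7*Y) + (2*V)/(354 + Y) = (7*Y + V*(1/3 - Y/3)) + 2*V/(354 + Y) = 7*Y + V*(1/3 - Y/3) + 2*V/(354 + Y))
(N(u, -81) + 3382) - 189280 = ((21*(-81)**2 + 360*530 + 7434*(-81) - 1*530*(-81)**2 - 353*530*(-81))/(3*(354 - 81)) + 3382) - 189280 = ((1/3)*(21*6561 + 190800 - 602154 - 1*530*6561 + 15154290)/273 + 3382) - 189280 = ((1/3)*(1/273)*(137781 + 190800 - 602154 - 3477330 + 15154290) + 3382) - 189280 = ((1/3)*(1/273)*11403387 + 3382) - 189280 = (1267043/91 + 3382) - 189280 = 1574805/91 - 189280 = -15649675/91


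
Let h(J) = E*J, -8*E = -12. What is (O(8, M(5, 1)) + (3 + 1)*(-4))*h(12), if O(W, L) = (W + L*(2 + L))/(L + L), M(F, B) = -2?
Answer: -324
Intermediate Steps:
E = 3/2 (E = -⅛*(-12) = 3/2 ≈ 1.5000)
O(W, L) = (W + L*(2 + L))/(2*L) (O(W, L) = (W + L*(2 + L))/((2*L)) = (W + L*(2 + L))*(1/(2*L)) = (W + L*(2 + L))/(2*L))
h(J) = 3*J/2
(O(8, M(5, 1)) + (3 + 1)*(-4))*h(12) = ((½)*(8 - 2*(2 - 2))/(-2) + (3 + 1)*(-4))*((3/2)*12) = ((½)*(-½)*(8 - 2*0) + 4*(-4))*18 = ((½)*(-½)*(8 + 0) - 16)*18 = ((½)*(-½)*8 - 16)*18 = (-2 - 16)*18 = -18*18 = -324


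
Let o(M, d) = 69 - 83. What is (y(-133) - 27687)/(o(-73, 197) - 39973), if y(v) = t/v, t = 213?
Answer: 136392/196973 ≈ 0.69244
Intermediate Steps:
o(M, d) = -14
y(v) = 213/v
(y(-133) - 27687)/(o(-73, 197) - 39973) = (213/(-133) - 27687)/(-14 - 39973) = (213*(-1/133) - 27687)/(-39987) = (-213/133 - 27687)*(-1/39987) = -3682584/133*(-1/39987) = 136392/196973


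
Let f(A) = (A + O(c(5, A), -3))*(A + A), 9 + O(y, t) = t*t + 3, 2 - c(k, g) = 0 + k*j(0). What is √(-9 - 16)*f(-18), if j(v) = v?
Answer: 2700*I ≈ 2700.0*I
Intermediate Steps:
c(k, g) = 2 (c(k, g) = 2 - (0 + k*0) = 2 - (0 + 0) = 2 - 1*0 = 2 + 0 = 2)
O(y, t) = -6 + t² (O(y, t) = -9 + (t*t + 3) = -9 + (t² + 3) = -9 + (3 + t²) = -6 + t²)
f(A) = 2*A*(3 + A) (f(A) = (A + (-6 + (-3)²))*(A + A) = (A + (-6 + 9))*(2*A) = (A + 3)*(2*A) = (3 + A)*(2*A) = 2*A*(3 + A))
√(-9 - 16)*f(-18) = √(-9 - 16)*(2*(-18)*(3 - 18)) = √(-25)*(2*(-18)*(-15)) = (5*I)*540 = 2700*I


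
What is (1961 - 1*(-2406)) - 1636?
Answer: 2731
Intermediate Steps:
(1961 - 1*(-2406)) - 1636 = (1961 + 2406) - 1636 = 4367 - 1636 = 2731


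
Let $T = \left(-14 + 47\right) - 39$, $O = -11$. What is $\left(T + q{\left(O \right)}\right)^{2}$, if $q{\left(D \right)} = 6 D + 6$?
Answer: $4356$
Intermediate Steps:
$q{\left(D \right)} = 6 + 6 D$
$T = -6$ ($T = 33 - 39 = -6$)
$\left(T + q{\left(O \right)}\right)^{2} = \left(-6 + \left(6 + 6 \left(-11\right)\right)\right)^{2} = \left(-6 + \left(6 - 66\right)\right)^{2} = \left(-6 - 60\right)^{2} = \left(-66\right)^{2} = 4356$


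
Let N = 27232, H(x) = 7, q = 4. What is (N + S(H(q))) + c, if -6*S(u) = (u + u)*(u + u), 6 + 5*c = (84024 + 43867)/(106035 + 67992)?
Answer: 7888725213/290045 ≈ 27198.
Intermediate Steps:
c = -916271/870135 (c = -6/5 + ((84024 + 43867)/(106035 + 67992))/5 = -6/5 + (127891/174027)/5 = -6/5 + (127891*(1/174027))/5 = -6/5 + (⅕)*(127891/174027) = -6/5 + 127891/870135 = -916271/870135 ≈ -1.0530)
S(u) = -2*u²/3 (S(u) = -(u + u)*(u + u)/6 = -2*u*2*u/6 = -2*u²/3)
(N + S(H(q))) + c = (27232 - ⅔*7²) - 916271/870135 = (27232 - ⅔*49) - 916271/870135 = (27232 - 98/3) - 916271/870135 = 81598/3 - 916271/870135 = 7888725213/290045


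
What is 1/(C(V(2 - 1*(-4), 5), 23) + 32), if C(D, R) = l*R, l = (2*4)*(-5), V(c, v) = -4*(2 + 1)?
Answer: -1/888 ≈ -0.0011261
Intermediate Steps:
V(c, v) = -12 (V(c, v) = -4*3 = -12)
l = -40 (l = 8*(-5) = -40)
C(D, R) = -40*R
1/(C(V(2 - 1*(-4), 5), 23) + 32) = 1/(-40*23 + 32) = 1/(-920 + 32) = 1/(-888) = -1/888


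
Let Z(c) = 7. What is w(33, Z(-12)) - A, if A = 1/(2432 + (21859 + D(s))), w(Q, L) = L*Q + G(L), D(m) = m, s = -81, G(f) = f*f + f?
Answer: 6948269/24210 ≈ 287.00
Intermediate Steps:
G(f) = f + f² (G(f) = f² + f = f + f²)
w(Q, L) = L*Q + L*(1 + L)
A = 1/24210 (A = 1/(2432 + (21859 - 81)) = 1/(2432 + 21778) = 1/24210 ≈ 4.1305e-5)
w(33, Z(-12)) - A = 7*(1 + 7 + 33) - 1*1/24210 = 7*41 - 1/24210 = 287 - 1/24210 = 6948269/24210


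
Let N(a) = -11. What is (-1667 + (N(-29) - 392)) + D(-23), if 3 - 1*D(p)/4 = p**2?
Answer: -4174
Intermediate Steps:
D(p) = 12 - 4*p**2
(-1667 + (N(-29) - 392)) + D(-23) = (-1667 + (-11 - 392)) + (12 - 4*(-23)**2) = (-1667 - 403) + (12 - 4*529) = -2070 + (12 - 2116) = -2070 - 2104 = -4174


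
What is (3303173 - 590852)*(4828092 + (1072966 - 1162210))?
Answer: 12853276946208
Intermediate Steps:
(3303173 - 590852)*(4828092 + (1072966 - 1162210)) = 2712321*(4828092 - 89244) = 2712321*4738848 = 12853276946208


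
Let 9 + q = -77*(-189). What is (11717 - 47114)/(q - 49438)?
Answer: 35397/34894 ≈ 1.0144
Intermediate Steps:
q = 14544 (q = -9 - 77*(-189) = -9 + 14553 = 14544)
(11717 - 47114)/(q - 49438) = (11717 - 47114)/(14544 - 49438) = -35397/(-34894) = -35397*(-1/34894) = 35397/34894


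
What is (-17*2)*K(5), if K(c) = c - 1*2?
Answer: -102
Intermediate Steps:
K(c) = -2 + c (K(c) = c - 2 = -2 + c)
(-17*2)*K(5) = (-17*2)*(-2 + 5) = -34*3 = -102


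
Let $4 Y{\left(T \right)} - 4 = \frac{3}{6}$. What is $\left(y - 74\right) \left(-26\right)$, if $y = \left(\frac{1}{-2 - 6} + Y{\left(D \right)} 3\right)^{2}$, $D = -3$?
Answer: $\frac{13195}{8} \approx 1649.4$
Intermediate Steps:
$Y{\left(T \right)} = \frac{9}{8}$ ($Y{\left(T \right)} = 1 + \frac{3 \cdot \frac{1}{6}}{4} = 1 + \frac{1}{4} \cdot \frac{1}{2} = 1 + \frac{1}{8} = \frac{9}{8}$)
$y = \frac{169}{16}$ ($y = \left(\frac{1}{-2 - 6} + \frac{9}{8} \cdot 3\right)^{2} = \left(\frac{1}{-8} + \frac{27}{8}\right)^{2} = \left(- \frac{1}{8} + \frac{27}{8}\right)^{2} = \left(\frac{13}{4}\right)^{2} = \frac{169}{16} \approx 10.563$)
$\left(y - 74\right) \left(-26\right) = \left(\frac{169}{16} - 74\right) \left(-26\right) = \left(- \frac{1015}{16}\right) \left(-26\right) = \frac{13195}{8}$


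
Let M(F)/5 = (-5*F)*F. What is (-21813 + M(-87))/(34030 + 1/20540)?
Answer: -1444906840/232992067 ≈ -6.2015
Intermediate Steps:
M(F) = -25*F**2 (M(F) = 5*((-5*F)*F) = 5*(-5*F**2) = -25*F**2)
(-21813 + M(-87))/(34030 + 1/20540) = (-21813 - 25*(-87)**2)/(34030 + 1/20540) = (-21813 - 25*7569)/(34030 + 1/20540) = (-21813 - 189225)/(698976201/20540) = -211038*20540/698976201 = -1444906840/232992067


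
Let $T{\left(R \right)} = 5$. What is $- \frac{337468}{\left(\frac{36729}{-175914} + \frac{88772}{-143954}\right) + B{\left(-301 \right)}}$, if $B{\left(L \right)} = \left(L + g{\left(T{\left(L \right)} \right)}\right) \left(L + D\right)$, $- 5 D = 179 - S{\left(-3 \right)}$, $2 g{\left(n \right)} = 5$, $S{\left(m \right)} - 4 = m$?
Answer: $- \frac{1186927636442140}{353383708098253} \approx -3.3587$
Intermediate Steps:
$S{\left(m \right)} = 4 + m$
$g{\left(n \right)} = \frac{5}{2}$ ($g{\left(n \right)} = \frac{1}{2} \cdot 5 = \frac{5}{2}$)
$D = - \frac{178}{5}$ ($D = - \frac{179 - \left(4 - 3\right)}{5} = - \frac{179 - 1}{5} = \left(- \frac{1}{5}\right) 178 = - \frac{178}{5} \approx -35.6$)
$B{\left(L \right)} = \left(- \frac{178}{5} + L\right) \left(\frac{5}{2} + L\right)$ ($B{\left(L \right)} = \left(L + \frac{5}{2}\right) \left(L - \frac{178}{5}\right) = \left(\frac{5}{2} + L\right) \left(- \frac{178}{5} + L\right) = \left(- \frac{178}{5} + L\right) \left(\frac{5}{2} + L\right)$)
$- \frac{337468}{\left(\frac{36729}{-175914} + \frac{88772}{-143954}\right) + B{\left(-301 \right)}} = - \frac{337468}{\left(\frac{36729}{-175914} + \frac{88772}{-143954}\right) - \left(- \frac{98741}{10} - 90601\right)} = - \frac{337468}{\left(36729 \left(- \frac{1}{175914}\right) + 88772 \left(- \frac{1}{143954}\right)\right) + \left(-89 + 90601 + \frac{99631}{10}\right)} = - \frac{337468}{\left(- \frac{4081}{19546} - \frac{44386}{71977}\right) + \frac{1004751}{10}} = - \frac{337468}{- \frac{1161306893}{1406862442} + \frac{1004751}{10}} = - \frac{337468}{\frac{353383708098253}{3517156105}} = \left(-337468\right) \frac{3517156105}{353383708098253} = - \frac{1186927636442140}{353383708098253}$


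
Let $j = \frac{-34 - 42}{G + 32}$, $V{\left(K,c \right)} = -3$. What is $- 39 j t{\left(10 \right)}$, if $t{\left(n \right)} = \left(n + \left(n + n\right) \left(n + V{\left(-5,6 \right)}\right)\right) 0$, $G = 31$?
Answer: $0$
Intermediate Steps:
$j = - \frac{76}{63}$ ($j = \frac{-34 - 42}{31 + 32} = - \frac{76}{63} \approx -1.2063$)
$t{\left(n \right)} = 0$ ($t{\left(n \right)} = \left(n + \left(n + n\right) \left(n - 3\right)\right) 0 = \left(n + 2 n \left(-3 + n\right)\right) 0 = 0$)
$- 39 j t{\left(10 \right)} = \left(-39\right) \left(- \frac{76}{63}\right) 0 = \frac{988}{21} \cdot 0 = 0$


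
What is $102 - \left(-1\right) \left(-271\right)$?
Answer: $-169$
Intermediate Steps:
$102 - \left(-1\right) \left(-271\right) = 102 - 271 = -169$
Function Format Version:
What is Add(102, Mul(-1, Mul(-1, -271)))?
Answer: -169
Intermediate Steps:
Add(102, Mul(-1, Mul(-1, -271))) = Add(102, Mul(-1, 271)) = Add(102, -271) = -169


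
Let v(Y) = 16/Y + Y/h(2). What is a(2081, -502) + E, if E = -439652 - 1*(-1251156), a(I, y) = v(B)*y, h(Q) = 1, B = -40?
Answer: 4158924/5 ≈ 8.3179e+5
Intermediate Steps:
v(Y) = Y + 16/Y (v(Y) = 16/Y + Y/1 = 16/Y + Y*1 = 16/Y + Y = Y + 16/Y)
a(I, y) = -202*y/5 (a(I, y) = (-40 + 16/(-40))*y = (-40 + 16*(-1/40))*y = (-40 - ⅖)*y = -202*y/5)
E = 811504 (E = -439652 + 1251156 = 811504)
a(2081, -502) + E = -202/5*(-502) + 811504 = 101404/5 + 811504 = 4158924/5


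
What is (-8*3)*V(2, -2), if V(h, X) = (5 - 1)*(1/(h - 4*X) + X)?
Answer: 912/5 ≈ 182.40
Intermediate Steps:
V(h, X) = 4*X + 4/(h - 4*X) (V(h, X) = 4*(X + 1/(h - 4*X)) = 4*X + 4/(h - 4*X))
(-8*3)*V(2, -2) = (-8*3)*(4*(-1 + 4*(-2)**2 - 1*(-2)*2)/(-1*2 + 4*(-2))) = -96*(-1 + 4*4 + 4)/(-2 - 8) = -96*(-1 + 16 + 4)/(-10) = -96*(-1)*19/10 = -24*(-38/5) = 912/5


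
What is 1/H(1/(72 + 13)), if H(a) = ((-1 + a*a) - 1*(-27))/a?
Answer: 85/187851 ≈ 0.00045249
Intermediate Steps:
H(a) = (26 + a²)/a (H(a) = ((-1 + a²) + 27)/a = (26 + a²)/a)
1/H(1/(72 + 13)) = 1/(1/(72 + 13) + 26/(1/(72 + 13))) = 1/(1/85 + 26/(1/85)) = 1/(1/85 + 26*85) = 1/(1/85 + 2210) = 1/(187851/85) = 85/187851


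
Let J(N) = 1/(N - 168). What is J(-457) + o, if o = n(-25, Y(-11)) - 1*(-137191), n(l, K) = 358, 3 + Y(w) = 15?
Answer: 85968124/625 ≈ 1.3755e+5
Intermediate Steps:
J(N) = 1/(-168 + N)
Y(w) = 12 (Y(w) = -3 + 15 = 12)
o = 137549 (o = 358 - 1*(-137191) = 358 + 137191 = 137549)
J(-457) + o = 1/(-168 - 457) + 137549 = 1/(-625) + 137549 = -1/625 + 137549 = 85968124/625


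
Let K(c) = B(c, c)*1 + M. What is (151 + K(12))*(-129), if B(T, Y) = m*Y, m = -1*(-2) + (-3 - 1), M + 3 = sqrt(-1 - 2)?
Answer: -15996 - 129*I*sqrt(3) ≈ -15996.0 - 223.43*I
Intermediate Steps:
M = -3 + I*sqrt(3) (M = -3 + sqrt(-1 - 2) = -3 + sqrt(-3) = -3 + I*sqrt(3) ≈ -3.0 + 1.732*I)
m = -2 (m = 2 - 4 = -2)
B(T, Y) = -2*Y
K(c) = -3 - 2*c + I*sqrt(3) (K(c) = -2*c*1 + (-3 + I*sqrt(3)) = -2*c + (-3 + I*sqrt(3)) = -3 - 2*c + I*sqrt(3))
(151 + K(12))*(-129) = (151 + (-3 - 2*12 + I*sqrt(3)))*(-129) = (151 + (-3 - 24 + I*sqrt(3)))*(-129) = (151 + (-27 + I*sqrt(3)))*(-129) = (124 + I*sqrt(3))*(-129) = -15996 - 129*I*sqrt(3)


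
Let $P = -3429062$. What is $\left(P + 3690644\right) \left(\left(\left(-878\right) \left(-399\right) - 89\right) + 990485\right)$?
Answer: $350707695876$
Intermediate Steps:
$\left(P + 3690644\right) \left(\left(\left(-878\right) \left(-399\right) - 89\right) + 990485\right) = \left(-3429062 + 3690644\right) \left(\left(\left(-878\right) \left(-399\right) - 89\right) + 990485\right) = 261582 \left(\left(350322 - 89\right) + 990485\right) = 261582 \left(350233 + 990485\right) = 261582 \cdot 1340718 = 350707695876$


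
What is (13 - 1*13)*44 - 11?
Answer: -11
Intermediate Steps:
(13 - 1*13)*44 - 11 = (13 - 13)*44 - 11 = 0*44 - 11 = 0 - 11 = -11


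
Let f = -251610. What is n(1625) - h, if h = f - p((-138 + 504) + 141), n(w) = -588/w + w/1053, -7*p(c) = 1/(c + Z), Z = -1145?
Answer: 147906425053727/587837250 ≈ 2.5161e+5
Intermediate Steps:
p(c) = -1/(7*(-1145 + c)) (p(c) = -1/(7*(c - 1145)) = -1/(7*(-1145 + c)))
n(w) = -588/w + w/1053 (n(w) = -588/w + w*(1/1053) = -588/w + w/1053)
h = -1123690261/4466 (h = -251610 - (-1)/(-8015 + 7*((-138 + 504) + 141)) = -251610 - (-1)/(-8015 + 7*(366 + 141)) = -251610 - (-1)/(-8015 + 7*507) = -251610 - (-1)/(-8015 + 3549) = -251610 - (-1)/(-4466) = -251610 - (-1)*(-1)/4466 = -251610 - 1*1/4466 = -251610 - 1/4466 = -1123690261/4466 ≈ -2.5161e+5)
n(1625) - h = (-588/1625 + (1/1053)*1625) - 1*(-1123690261/4466) = (-588*1/1625 + 125/81) + 1123690261/4466 = (-588/1625 + 125/81) + 1123690261/4466 = 155497/131625 + 1123690261/4466 = 147906425053727/587837250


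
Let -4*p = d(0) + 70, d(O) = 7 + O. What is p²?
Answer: 5929/16 ≈ 370.56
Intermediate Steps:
p = -77/4 (p = -((7 + 0) + 70)/4 = -(7 + 70)/4 = -¼*77 = -77/4 ≈ -19.250)
p² = (-77/4)² = 5929/16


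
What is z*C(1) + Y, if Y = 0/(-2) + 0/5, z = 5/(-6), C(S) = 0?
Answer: 0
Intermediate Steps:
z = -5/6 (z = 5*(-1/6) = -5/6 ≈ -0.83333)
Y = 0 (Y = 0*(-1/2) + 0*(1/5) = 0 + 0 = 0)
z*C(1) + Y = -5/6*0 + 0 = 0 + 0 = 0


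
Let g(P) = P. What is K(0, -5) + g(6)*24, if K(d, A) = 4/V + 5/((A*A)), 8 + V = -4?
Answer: 2158/15 ≈ 143.87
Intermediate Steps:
V = -12 (V = -8 - 4 = -12)
K(d, A) = -⅓ + 5/A² (K(d, A) = 4/(-12) + 5/((A*A)) = 4*(-1/12) + 5/(A²) = -⅓ + 5/A²)
K(0, -5) + g(6)*24 = (-⅓ + 5/(-5)²) + 6*24 = (-⅓ + 5*(1/25)) + 144 = (-⅓ + ⅕) + 144 = -2/15 + 144 = 2158/15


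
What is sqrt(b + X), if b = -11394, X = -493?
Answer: I*sqrt(11887) ≈ 109.03*I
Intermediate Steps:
sqrt(b + X) = sqrt(-11394 - 493) = sqrt(-11887) = I*sqrt(11887)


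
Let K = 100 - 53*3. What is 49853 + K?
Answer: 49794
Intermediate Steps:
K = -59 (K = 100 - 159 = -59)
49853 + K = 49853 - 59 = 49794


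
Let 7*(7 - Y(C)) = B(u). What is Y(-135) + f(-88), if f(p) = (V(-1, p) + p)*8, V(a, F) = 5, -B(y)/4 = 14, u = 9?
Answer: -649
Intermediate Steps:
B(y) = -56 (B(y) = -4*14 = -56)
Y(C) = 15 (Y(C) = 7 - ⅐*(-56) = 7 + 8 = 15)
f(p) = 40 + 8*p (f(p) = (5 + p)*8 = 40 + 8*p)
Y(-135) + f(-88) = 15 + (40 + 8*(-88)) = 15 + (40 - 704) = 15 - 664 = -649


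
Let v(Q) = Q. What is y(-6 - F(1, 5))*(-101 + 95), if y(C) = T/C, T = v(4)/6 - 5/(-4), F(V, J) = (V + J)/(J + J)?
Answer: 115/66 ≈ 1.7424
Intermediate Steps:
F(V, J) = (J + V)/(2*J) (F(V, J) = (J + V)/((2*J)) = (J + V)*(1/(2*J)) = (J + V)/(2*J))
T = 23/12 (T = 4/6 - 5/(-4) = 4*(⅙) - 5*(-¼) = ⅔ + 5/4 = 23/12 ≈ 1.9167)
y(C) = 23/(12*C)
y(-6 - F(1, 5))*(-101 + 95) = (23/(12*(-6 - (5 + 1)/(2*5))))*(-101 + 95) = (23/(12*(-6 - 6/(2*5))))*(-6) = (23/(12*(-6 - 1*⅗)))*(-6) = (23/(12*(-6 - ⅗)))*(-6) = (23/(12*(-33/5)))*(-6) = ((23/12)*(-5/33))*(-6) = -115/396*(-6) = 115/66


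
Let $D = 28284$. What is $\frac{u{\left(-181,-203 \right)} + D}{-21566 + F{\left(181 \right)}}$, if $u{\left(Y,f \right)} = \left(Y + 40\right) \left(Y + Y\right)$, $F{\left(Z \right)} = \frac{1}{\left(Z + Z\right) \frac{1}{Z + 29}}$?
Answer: $- \frac{1104462}{300257} \approx -3.6784$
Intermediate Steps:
$F{\left(Z \right)} = \frac{29 + Z}{2 Z}$ ($F{\left(Z \right)} = \frac{1}{2 Z \frac{1}{29 + Z}} = \frac{29 + Z}{2 Z}$)
$u{\left(Y,f \right)} = 2 Y \left(40 + Y\right)$ ($u{\left(Y,f \right)} = \left(40 + Y\right) 2 Y = 2 Y \left(40 + Y\right)$)
$\frac{u{\left(-181,-203 \right)} + D}{-21566 + F{\left(181 \right)}} = \frac{2 \left(-181\right) \left(40 - 181\right) + 28284}{-21566 + \frac{29 + 181}{2 \cdot 181}} = \frac{2 \left(-181\right) \left(-141\right) + 28284}{-21566 + \frac{1}{2} \cdot \frac{1}{181} \cdot 210} = \frac{51042 + 28284}{-21566 + \frac{105}{181}} = \frac{79326}{- \frac{3903341}{181}} = 79326 \left(- \frac{181}{3903341}\right) = - \frac{1104462}{300257}$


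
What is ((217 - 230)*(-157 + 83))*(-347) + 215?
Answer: -333599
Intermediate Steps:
((217 - 230)*(-157 + 83))*(-347) + 215 = -13*(-74)*(-347) + 215 = 962*(-347) + 215 = -333814 + 215 = -333599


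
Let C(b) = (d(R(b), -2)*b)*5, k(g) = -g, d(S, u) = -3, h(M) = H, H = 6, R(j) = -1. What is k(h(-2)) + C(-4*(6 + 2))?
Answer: 474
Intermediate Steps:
h(M) = 6
C(b) = -15*b (C(b) = -3*b*5 = -15*b)
k(h(-2)) + C(-4*(6 + 2)) = -1*6 - (-60)*(6 + 2) = -6 - (-60)*8 = -6 - 15*(-32) = -6 + 480 = 474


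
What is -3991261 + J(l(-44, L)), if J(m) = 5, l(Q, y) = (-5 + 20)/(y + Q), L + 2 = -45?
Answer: -3991256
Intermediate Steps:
L = -47 (L = -2 - 45 = -47)
l(Q, y) = 15/(Q + y)
-3991261 + J(l(-44, L)) = -3991261 + 5 = -3991256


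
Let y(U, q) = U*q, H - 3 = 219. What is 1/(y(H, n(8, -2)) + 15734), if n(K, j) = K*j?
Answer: 1/12182 ≈ 8.2088e-5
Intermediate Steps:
H = 222 (H = 3 + 219 = 222)
1/(y(H, n(8, -2)) + 15734) = 1/(222*(8*(-2)) + 15734) = 1/(222*(-16) + 15734) = 1/(-3552 + 15734) = 1/12182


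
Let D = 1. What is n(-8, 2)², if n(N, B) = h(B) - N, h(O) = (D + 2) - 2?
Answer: 81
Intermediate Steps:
h(O) = 1 (h(O) = (1 + 2) - 2 = 3 - 2 = 1)
n(N, B) = 1 - N
n(-8, 2)² = (1 - 1*(-8))² = (1 + 8)² = 9² = 81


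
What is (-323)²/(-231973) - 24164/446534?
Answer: -26095920629/51791915791 ≈ -0.50386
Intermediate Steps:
(-323)²/(-231973) - 24164/446534 = 104329*(-1/231973) - 24164*1/446534 = -104329/231973 - 12082/223267 = -26095920629/51791915791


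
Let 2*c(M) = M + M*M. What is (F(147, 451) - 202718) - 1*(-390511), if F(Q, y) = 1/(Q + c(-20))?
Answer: 63286242/337 ≈ 1.8779e+5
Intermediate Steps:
c(M) = M/2 + M**2/2 (c(M) = (M + M*M)/2 = (M + M**2)/2 = M/2 + M**2/2)
F(Q, y) = 1/(190 + Q) (F(Q, y) = 1/(Q + (1/2)*(-20)*(1 - 20)) = 1/(Q + (1/2)*(-20)*(-19)) = 1/(Q + 190) = 1/(190 + Q))
(F(147, 451) - 202718) - 1*(-390511) = (1/(190 + 147) - 202718) - 1*(-390511) = (1/337 - 202718) + 390511 = -68315965/337 + 390511 = 63286242/337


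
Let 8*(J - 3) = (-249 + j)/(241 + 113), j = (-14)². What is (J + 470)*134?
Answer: 89745361/1416 ≈ 63380.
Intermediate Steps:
j = 196
J = 8443/2832 (J = 3 + ((-249 + 196)/(241 + 113))/8 = 3 + (-53/354)/8 = 3 + (-53*1/354)/8 = 3 + (⅛)*(-53/354) = 3 - 53/2832 = 8443/2832 ≈ 2.9813)
(J + 470)*134 = (8443/2832 + 470)*134 = (1339483/2832)*134 = 89745361/1416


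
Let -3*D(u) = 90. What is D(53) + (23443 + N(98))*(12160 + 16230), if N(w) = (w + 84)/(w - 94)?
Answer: 666838485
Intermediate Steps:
D(u) = -30 (D(u) = -⅓*90 = -30)
N(w) = (84 + w)/(-94 + w)
D(53) + (23443 + N(98))*(12160 + 16230) = -30 + (23443 + (84 + 98)/(-94 + 98))*(12160 + 16230) = -30 + (23443 + 182/4)*28390 = -30 + (23443 + (¼)*182)*28390 = -30 + (23443 + 91/2)*28390 = -30 + (46977/2)*28390 = -30 + 666838515 = 666838485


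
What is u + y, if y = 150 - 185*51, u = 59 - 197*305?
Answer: -69311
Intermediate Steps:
u = -60026 (u = 59 - 60085 = -60026)
y = -9285 (y = 150 - 9435 = -9285)
u + y = -60026 - 9285 = -69311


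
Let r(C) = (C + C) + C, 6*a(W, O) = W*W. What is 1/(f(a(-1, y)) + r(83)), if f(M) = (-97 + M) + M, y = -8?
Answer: 3/457 ≈ 0.0065646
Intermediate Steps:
a(W, O) = W²/6 (a(W, O) = (W*W)/6 = W²/6)
f(M) = -97 + 2*M
r(C) = 3*C (r(C) = 2*C + C = 3*C)
1/(f(a(-1, y)) + r(83)) = 1/((-97 + 2*((⅙)*(-1)²)) + 3*83) = 1/((-97 + 2*((⅙)*1)) + 249) = 1/((-97 + 2*(⅙)) + 249) = 1/((-97 + ⅓) + 249) = 1/(-290/3 + 249) = 1/(457/3) = 3/457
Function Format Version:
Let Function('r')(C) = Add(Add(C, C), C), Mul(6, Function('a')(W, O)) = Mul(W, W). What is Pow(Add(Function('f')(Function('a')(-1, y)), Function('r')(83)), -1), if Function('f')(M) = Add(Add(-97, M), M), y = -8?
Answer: Rational(3, 457) ≈ 0.0065646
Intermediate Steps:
Function('a')(W, O) = Mul(Rational(1, 6), Pow(W, 2)) (Function('a')(W, O) = Mul(Rational(1, 6), Mul(W, W)) = Mul(Rational(1, 6), Pow(W, 2)))
Function('f')(M) = Add(-97, Mul(2, M))
Function('r')(C) = Mul(3, C) (Function('r')(C) = Add(Mul(2, C), C) = Mul(3, C))
Pow(Add(Function('f')(Function('a')(-1, y)), Function('r')(83)), -1) = Pow(Add(Add(-97, Mul(2, Mul(Rational(1, 6), Pow(-1, 2)))), Mul(3, 83)), -1) = Pow(Add(Add(-97, Mul(2, Mul(Rational(1, 6), 1))), 249), -1) = Pow(Add(Add(-97, Mul(2, Rational(1, 6))), 249), -1) = Pow(Add(Add(-97, Rational(1, 3)), 249), -1) = Pow(Add(Rational(-290, 3), 249), -1) = Pow(Rational(457, 3), -1) = Rational(3, 457)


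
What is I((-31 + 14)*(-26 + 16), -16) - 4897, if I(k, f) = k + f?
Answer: -4743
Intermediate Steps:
I(k, f) = f + k
I((-31 + 14)*(-26 + 16), -16) - 4897 = (-16 + (-31 + 14)*(-26 + 16)) - 4897 = (-16 - 17*(-10)) - 4897 = (-16 + 170) - 4897 = 154 - 4897 = -4743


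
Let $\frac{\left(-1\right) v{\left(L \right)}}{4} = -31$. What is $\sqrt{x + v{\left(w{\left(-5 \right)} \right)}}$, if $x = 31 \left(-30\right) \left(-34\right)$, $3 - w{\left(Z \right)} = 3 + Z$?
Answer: $32 \sqrt{31} \approx 178.17$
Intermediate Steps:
$w{\left(Z \right)} = - Z$ ($w{\left(Z \right)} = 3 - \left(3 + Z\right) = - Z$)
$x = 31620$ ($x = \left(-930\right) \left(-34\right) = 31620$)
$v{\left(L \right)} = 124$ ($v{\left(L \right)} = \left(-4\right) \left(-31\right) = 124$)
$\sqrt{x + v{\left(w{\left(-5 \right)} \right)}} = \sqrt{31620 + 124} = \sqrt{31744} = 32 \sqrt{31}$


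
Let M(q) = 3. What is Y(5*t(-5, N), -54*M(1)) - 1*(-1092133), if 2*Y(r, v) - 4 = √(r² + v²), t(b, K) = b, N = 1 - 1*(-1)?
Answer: 1092135 + √26869/2 ≈ 1.0922e+6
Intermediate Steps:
N = 2 (N = 1 + 1 = 2)
Y(r, v) = 2 + √(r² + v²)/2
Y(5*t(-5, N), -54*M(1)) - 1*(-1092133) = (2 + √((5*(-5))² + (-54*3)²)/2) - 1*(-1092133) = (2 + √((-25)² + (-162)²)/2) + 1092133 = (2 + √(625 + 26244)/2) + 1092133 = (2 + √26869/2) + 1092133 = 1092135 + √26869/2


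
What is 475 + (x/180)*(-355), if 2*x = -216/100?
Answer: 47713/100 ≈ 477.13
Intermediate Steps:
x = -27/25 (x = (-216/100)/2 = (-216*1/100)/2 = (½)*(-54/25) = -27/25 ≈ -1.0800)
475 + (x/180)*(-355) = 475 - 27/25/180*(-355) = 475 - 27/25*1/180*(-355) = 475 - 3/500*(-355) = 475 + 213/100 = 47713/100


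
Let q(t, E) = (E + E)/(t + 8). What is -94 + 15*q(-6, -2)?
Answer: -124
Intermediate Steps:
q(t, E) = 2*E/(8 + t) (q(t, E) = (2*E)/(8 + t) = 2*E/(8 + t))
-94 + 15*q(-6, -2) = -94 + 15*(2*(-2)/(8 - 6)) = -94 + 15*(2*(-2)/2) = -94 + 15*(2*(-2)*(½)) = -94 + 15*(-2) = -94 - 30 = -124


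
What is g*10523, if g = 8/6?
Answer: 42092/3 ≈ 14031.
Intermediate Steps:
g = 4/3 (g = 8*(⅙) = 4/3 ≈ 1.3333)
g*10523 = (4/3)*10523 = 42092/3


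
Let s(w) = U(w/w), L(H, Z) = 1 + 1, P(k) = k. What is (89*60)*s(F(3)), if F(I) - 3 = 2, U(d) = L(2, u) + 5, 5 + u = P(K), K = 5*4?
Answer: 37380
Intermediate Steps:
K = 20
u = 15 (u = -5 + 20 = 15)
L(H, Z) = 2
U(d) = 7 (U(d) = 2 + 5 = 7)
F(I) = 5 (F(I) = 3 + 2 = 5)
s(w) = 7
(89*60)*s(F(3)) = (89*60)*7 = 5340*7 = 37380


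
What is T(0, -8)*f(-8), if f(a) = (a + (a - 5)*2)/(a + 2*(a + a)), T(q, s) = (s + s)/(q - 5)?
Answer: 68/25 ≈ 2.7200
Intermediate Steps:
T(q, s) = 2*s/(-5 + q) (T(q, s) = (2*s)/(-5 + q) = 2*s/(-5 + q))
f(a) = (-10 + 3*a)/(5*a) (f(a) = (a + (-5 + a)*2)/(a + 2*(2*a)) = (a + (-10 + 2*a))/(a + 4*a) = (-10 + 3*a)/((5*a)) = (-10 + 3*a)*(1/(5*a)) = (-10 + 3*a)/(5*a))
T(0, -8)*f(-8) = (2*(-8)/(-5 + 0))*(3/5 - 2/(-8)) = (2*(-8)/(-5))*(3/5 - 2*(-1/8)) = (2*(-8)*(-1/5))*(3/5 + 1/4) = (16/5)*(17/20) = 68/25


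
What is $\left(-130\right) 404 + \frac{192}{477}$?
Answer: $- \frac{8350616}{159} \approx -52520.0$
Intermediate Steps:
$\left(-130\right) 404 + \frac{192}{477} = -52520 + 192 \cdot \frac{1}{477} = -52520 + \frac{64}{159} = - \frac{8350616}{159}$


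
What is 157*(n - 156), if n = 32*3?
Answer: -9420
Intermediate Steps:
n = 96
157*(n - 156) = 157*(96 - 156) = 157*(-60) = -9420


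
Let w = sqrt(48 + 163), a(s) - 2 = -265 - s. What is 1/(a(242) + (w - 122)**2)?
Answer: 7295/100153002 + 61*sqrt(211)/50076501 ≈ 9.0533e-5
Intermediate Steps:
a(s) = -263 - s (a(s) = 2 + (-265 - s) = -263 - s)
w = sqrt(211) ≈ 14.526
1/(a(242) + (w - 122)**2) = 1/((-263 - 1*242) + (sqrt(211) - 122)**2) = 1/((-263 - 242) + (-122 + sqrt(211))**2) = 1/(-505 + (-122 + sqrt(211))**2)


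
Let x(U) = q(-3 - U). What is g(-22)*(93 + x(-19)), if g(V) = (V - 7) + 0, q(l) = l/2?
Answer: -2929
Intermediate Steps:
q(l) = l/2 (q(l) = l*(½) = l/2)
x(U) = -3/2 - U/2 (x(U) = (-3 - U)/2 = -3/2 - U/2)
g(V) = -7 + V (g(V) = (-7 + V) + 0 = -7 + V)
g(-22)*(93 + x(-19)) = (-7 - 22)*(93 + (-3/2 - ½*(-19))) = -29*(93 + (-3/2 + 19/2)) = -29*(93 + 8) = -29*101 = -2929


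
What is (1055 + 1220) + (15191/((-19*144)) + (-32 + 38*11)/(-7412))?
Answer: 11505400253/5069808 ≈ 2269.4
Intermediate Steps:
(1055 + 1220) + (15191/((-19*144)) + (-32 + 38*11)/(-7412)) = 2275 + (15191/(-2736) + (-32 + 418)*(-1/7412)) = 2275 + (15191*(-1/2736) + 386*(-1/7412)) = 2275 + (-15191/2736 - 193/3706) = 2275 - 28412947/5069808 = 11505400253/5069808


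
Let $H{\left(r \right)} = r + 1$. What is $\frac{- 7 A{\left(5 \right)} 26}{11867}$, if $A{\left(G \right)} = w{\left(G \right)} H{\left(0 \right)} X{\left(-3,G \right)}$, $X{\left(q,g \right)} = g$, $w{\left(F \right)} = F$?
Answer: $- \frac{4550}{11867} \approx -0.38342$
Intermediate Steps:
$H{\left(r \right)} = 1 + r$
$A{\left(G \right)} = G^{2}$ ($A{\left(G \right)} = G \left(1 + 0\right) G = G 1 G = G G = G^{2}$)
$\frac{- 7 A{\left(5 \right)} 26}{11867} = \frac{- 7 \cdot 5^{2} \cdot 26}{11867} = \left(-7\right) 25 \cdot 26 \cdot \frac{1}{11867} = \left(-175\right) 26 \cdot \frac{1}{11867} = \left(-4550\right) \frac{1}{11867} = - \frac{4550}{11867}$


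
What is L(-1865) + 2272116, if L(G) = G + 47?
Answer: 2270298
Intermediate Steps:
L(G) = 47 + G
L(-1865) + 2272116 = (47 - 1865) + 2272116 = -1818 + 2272116 = 2270298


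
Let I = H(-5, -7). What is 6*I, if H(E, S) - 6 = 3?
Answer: 54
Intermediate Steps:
H(E, S) = 9 (H(E, S) = 6 + 3 = 9)
I = 9
6*I = 6*9 = 54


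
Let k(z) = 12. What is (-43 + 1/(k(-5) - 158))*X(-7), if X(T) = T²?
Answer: -307671/146 ≈ -2107.3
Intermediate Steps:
(-43 + 1/(k(-5) - 158))*X(-7) = (-43 + 1/(12 - 158))*(-7)² = (-43 + 1/(-146))*49 = (-43 - 1/146)*49 = -6279/146*49 = -307671/146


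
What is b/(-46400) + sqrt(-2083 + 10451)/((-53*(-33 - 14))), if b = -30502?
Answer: 15251/23200 + 4*sqrt(523)/2491 ≈ 0.69409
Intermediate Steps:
b/(-46400) + sqrt(-2083 + 10451)/((-53*(-33 - 14))) = -30502/(-46400) + sqrt(-2083 + 10451)/((-53*(-33 - 14))) = -30502*(-1/46400) + sqrt(8368)/((-53*(-47))) = 15251/23200 + (4*sqrt(523))/2491 = 15251/23200 + (4*sqrt(523))*(1/2491) = 15251/23200 + 4*sqrt(523)/2491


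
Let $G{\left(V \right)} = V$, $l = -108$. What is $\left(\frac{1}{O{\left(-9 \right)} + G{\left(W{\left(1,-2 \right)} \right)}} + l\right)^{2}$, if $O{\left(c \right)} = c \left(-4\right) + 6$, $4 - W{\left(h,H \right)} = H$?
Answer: $\frac{26863489}{2304} \approx 11660.0$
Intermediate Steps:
$W{\left(h,H \right)} = 4 - H$
$O{\left(c \right)} = 6 - 4 c$ ($O{\left(c \right)} = - 4 c + 6 = 6 - 4 c$)
$\left(\frac{1}{O{\left(-9 \right)} + G{\left(W{\left(1,-2 \right)} \right)}} + l\right)^{2} = \left(\frac{1}{\left(6 - -36\right) + \left(4 - -2\right)} - 108\right)^{2} = \left(\frac{1}{\left(6 + 36\right) + \left(4 + 2\right)} - 108\right)^{2} = \left(\frac{1}{42 + 6} - 108\right)^{2} = \left(\frac{1}{48} - 108\right)^{2} = \left(- \frac{5183}{48}\right)^{2} = \frac{26863489}{2304}$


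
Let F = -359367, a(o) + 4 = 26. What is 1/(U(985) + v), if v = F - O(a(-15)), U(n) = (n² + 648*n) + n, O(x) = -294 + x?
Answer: 1/1250395 ≈ 7.9975e-7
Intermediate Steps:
a(o) = 22 (a(o) = -4 + 26 = 22)
U(n) = n² + 649*n
v = -359095 (v = -359367 - (-294 + 22) = -359367 - 1*(-272) = -359367 + 272 = -359095)
1/(U(985) + v) = 1/(985*(649 + 985) - 359095) = 1/(985*1634 - 359095) = 1/(1609490 - 359095) = 1/1250395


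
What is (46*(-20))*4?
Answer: -3680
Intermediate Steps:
(46*(-20))*4 = -920*4 = -3680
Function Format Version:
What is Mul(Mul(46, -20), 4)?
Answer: -3680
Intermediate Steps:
Mul(Mul(46, -20), 4) = Mul(-920, 4) = -3680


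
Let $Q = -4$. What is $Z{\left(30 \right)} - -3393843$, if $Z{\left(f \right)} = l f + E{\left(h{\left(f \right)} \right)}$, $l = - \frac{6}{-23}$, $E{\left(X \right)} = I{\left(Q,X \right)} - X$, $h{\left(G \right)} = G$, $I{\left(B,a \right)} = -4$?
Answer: $\frac{78057787}{23} \approx 3.3938 \cdot 10^{6}$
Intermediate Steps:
$E{\left(X \right)} = -4 - X$
$l = \frac{6}{23}$ ($l = \left(-6\right) \left(- \frac{1}{23}\right) = \frac{6}{23} \approx 0.26087$)
$Z{\left(f \right)} = -4 - \frac{17 f}{23}$ ($Z{\left(f \right)} = \frac{6 f}{23} - \left(4 + f\right) = -4 - \frac{17 f}{23}$)
$Z{\left(30 \right)} - -3393843 = \left(-4 - \frac{510}{23}\right) - -3393843 = \left(-4 - \frac{510}{23}\right) + 3393843 = - \frac{602}{23} + 3393843 = \frac{78057787}{23}$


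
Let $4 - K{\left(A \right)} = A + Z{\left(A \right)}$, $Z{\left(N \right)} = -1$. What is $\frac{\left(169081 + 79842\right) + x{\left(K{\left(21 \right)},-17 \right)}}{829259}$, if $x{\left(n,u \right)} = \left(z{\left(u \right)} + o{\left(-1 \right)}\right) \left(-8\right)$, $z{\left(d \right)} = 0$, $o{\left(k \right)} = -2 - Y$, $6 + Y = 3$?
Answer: $\frac{248915}{829259} \approx 0.30017$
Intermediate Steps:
$Y = -3$ ($Y = -6 + 3 = -3$)
$o{\left(k \right)} = 1$ ($o{\left(k \right)} = -2 - -3 = -2 + 3 = 1$)
$K{\left(A \right)} = 5 - A$ ($K{\left(A \right)} = 4 - \left(A - 1\right) = 4 - \left(-1 + A\right) = 5 - A$)
$x{\left(n,u \right)} = -8$ ($x{\left(n,u \right)} = \left(0 + 1\right) \left(-8\right) = 1 \left(-8\right) = -8$)
$\frac{\left(169081 + 79842\right) + x{\left(K{\left(21 \right)},-17 \right)}}{829259} = \frac{\left(169081 + 79842\right) - 8}{829259} = \left(248923 - 8\right) \frac{1}{829259} = 248915 \cdot \frac{1}{829259} = \frac{248915}{829259}$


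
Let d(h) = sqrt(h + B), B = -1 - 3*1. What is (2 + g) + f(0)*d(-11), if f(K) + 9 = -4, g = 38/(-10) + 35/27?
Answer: -68/135 - 13*I*sqrt(15) ≈ -0.5037 - 50.349*I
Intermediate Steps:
B = -4 (B = -1 - 3 = -4)
g = -338/135 (g = 38*(-1/10) + 35*(1/27) = -19/5 + 35/27 = -338/135 ≈ -2.5037)
f(K) = -13 (f(K) = -9 - 4 = -13)
d(h) = sqrt(-4 + h) (d(h) = sqrt(h - 4) = sqrt(-4 + h))
(2 + g) + f(0)*d(-11) = (2 - 338/135) - 13*sqrt(-4 - 11) = -68/135 - 13*I*sqrt(15)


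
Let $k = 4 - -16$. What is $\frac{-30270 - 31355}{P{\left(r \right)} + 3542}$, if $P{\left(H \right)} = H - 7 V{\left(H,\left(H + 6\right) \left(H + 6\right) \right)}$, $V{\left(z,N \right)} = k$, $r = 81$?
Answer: $- \frac{61625}{3483} \approx -17.693$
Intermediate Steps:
$k = 20$ ($k = 4 + 16 = 20$)
$V{\left(z,N \right)} = 20$
$P{\left(H \right)} = -140 + H$ ($P{\left(H \right)} = H - 140 = -140 + H$)
$\frac{-30270 - 31355}{P{\left(r \right)} + 3542} = \frac{-30270 - 31355}{\left(-140 + 81\right) + 3542} = - \frac{61625}{-59 + 3542} = - \frac{61625}{3483}$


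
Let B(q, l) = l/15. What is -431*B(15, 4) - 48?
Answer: -2444/15 ≈ -162.93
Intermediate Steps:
B(q, l) = l/15 (B(q, l) = l*(1/15) = l/15)
-431*B(15, 4) - 48 = -431*4/15 - 48 = -1724/15 - 48 = -2444/15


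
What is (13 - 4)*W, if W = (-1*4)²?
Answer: 144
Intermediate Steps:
W = 16 (W = (-4)² = 16)
(13 - 4)*W = (13 - 4)*16 = 9*16 = 144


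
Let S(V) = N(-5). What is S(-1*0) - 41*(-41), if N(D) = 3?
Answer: 1684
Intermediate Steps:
S(V) = 3
S(-1*0) - 41*(-41) = 3 - 41*(-41) = 3 + 1681 = 1684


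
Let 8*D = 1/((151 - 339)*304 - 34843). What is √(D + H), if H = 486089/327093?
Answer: √265796989387598434090/13373742460 ≈ 1.2191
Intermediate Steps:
H = 486089/327093 (H = 486089*(1/327093) = 486089/327093 ≈ 1.4861)
D = -1/735960 (D = 1/(8*((151 - 339)*304 - 34843)) = 1/(8*(-188*304 - 34843)) = 1/(8*(-57152 - 34843)) = (⅛)/(-91995) = (⅛)*(-1/91995) = -1/735960 ≈ -1.3588e-6)
√(D + H) = √(-1/735960 + 486089/327093) = √(39749081483/26747484920) = √265796989387598434090/13373742460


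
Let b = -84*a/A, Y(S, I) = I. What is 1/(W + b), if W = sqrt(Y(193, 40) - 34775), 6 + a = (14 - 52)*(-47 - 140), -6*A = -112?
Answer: -6390/204167447 - I*sqrt(34735)/1020837235 ≈ -3.1298e-5 - 1.8257e-7*I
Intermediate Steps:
A = 56/3 (A = -1/6*(-112) = 56/3 ≈ 18.667)
a = 7100 (a = -6 + (14 - 52)*(-47 - 140) = -6 - 38*(-187) = -6 + 7106 = 7100)
b = -31950 (b = -596400/56/3 = -596400*3/56 = -84*5325/14 = -31950)
W = I*sqrt(34735) (W = sqrt(40 - 34775) = sqrt(-34735) = I*sqrt(34735) ≈ 186.37*I)
1/(W + b) = 1/(I*sqrt(34735) - 31950) = 1/(-31950 + I*sqrt(34735))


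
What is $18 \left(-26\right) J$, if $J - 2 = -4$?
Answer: $936$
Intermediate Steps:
$J = -2$ ($J = 2 - 4 = -2$)
$18 \left(-26\right) J = 18 \left(-26\right) \left(-2\right) = \left(-468\right) \left(-2\right) = 936$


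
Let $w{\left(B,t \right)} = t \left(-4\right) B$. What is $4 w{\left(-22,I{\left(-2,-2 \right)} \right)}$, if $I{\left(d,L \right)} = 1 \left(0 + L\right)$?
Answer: $-704$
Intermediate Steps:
$I{\left(d,L \right)} = L$ ($I{\left(d,L \right)} = 1 L = L$)
$w{\left(B,t \right)} = - 4 B t$ ($w{\left(B,t \right)} = - 4 t B = - 4 B t$)
$4 w{\left(-22,I{\left(-2,-2 \right)} \right)} = 4 \left(\left(-4\right) \left(-22\right) \left(-2\right)\right) = 4 \left(-176\right) = -704$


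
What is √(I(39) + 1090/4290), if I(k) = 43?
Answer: 2*√1990131/429 ≈ 6.5768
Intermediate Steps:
√(I(39) + 1090/4290) = √(43 + 1090/4290) = √(43 + 1090*(1/4290)) = √(43 + 109/429) = √(18556/429) = 2*√1990131/429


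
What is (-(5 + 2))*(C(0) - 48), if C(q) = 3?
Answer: 315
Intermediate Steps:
(-(5 + 2))*(C(0) - 48) = (-(5 + 2))*(3 - 48) = -1*7*(-45) = -7*(-45) = 315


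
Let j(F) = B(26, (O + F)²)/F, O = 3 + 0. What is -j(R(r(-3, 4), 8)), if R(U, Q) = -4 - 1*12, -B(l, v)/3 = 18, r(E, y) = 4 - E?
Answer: -27/8 ≈ -3.3750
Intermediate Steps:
O = 3
B(l, v) = -54 (B(l, v) = -3*18 = -54)
R(U, Q) = -16 (R(U, Q) = -4 - 12 = -16)
j(F) = -54/F
-j(R(r(-3, 4), 8)) = -(-54)/(-16) = -(-54)*(-1)/16 = -1*27/8 = -27/8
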